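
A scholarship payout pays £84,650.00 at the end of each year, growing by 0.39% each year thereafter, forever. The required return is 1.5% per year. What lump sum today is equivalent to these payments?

Periodic rate r = 0.015 per year.
Growing perpetuity (Gordon): PV = PMT₁ / (r − g) = 84,650 / (r − 0.0039) = £7,626,126.13.

£7,626,126.13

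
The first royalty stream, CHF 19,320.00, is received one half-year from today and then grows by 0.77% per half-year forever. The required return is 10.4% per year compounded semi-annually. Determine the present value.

CHF 436,117.38

Periodic rate r = 0.104/2 per half-year.
Growing perpetuity (Gordon): PV = PMT₁ / (r − g) = 19,320 / (r − 0.0077) = CHF 436,117.38.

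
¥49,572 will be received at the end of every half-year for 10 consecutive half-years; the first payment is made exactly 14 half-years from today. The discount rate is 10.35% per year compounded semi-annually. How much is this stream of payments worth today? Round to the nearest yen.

Ordinary annuity of 10 payments, first payment at period 14.
Periodic rate r = 0.1035/2 per half-year; n is counted in half-years.
The ordinary-annuity PV formula values the stream one period before the first payment (period 13); discount that back 13 periods:
PV₀ = 49,572 × [1 − (1+r)^−10] / r × (1+r)^−13 = ¥196,973

¥196,973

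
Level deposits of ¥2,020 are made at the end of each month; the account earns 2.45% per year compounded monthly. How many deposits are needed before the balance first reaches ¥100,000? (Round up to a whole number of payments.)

Periodic rate r = 0.0245/12 per month; n is counted in months.
Ordinary annuity FV: 100,000 = 2,020 × [((1+r)^n − 1)/r].
(1+r)^n = 1 + 100,000 × r / 2,020, so n = ln(1 + 100,000·r/2,020) / ln(1+r) = 47.21.
Round up to a whole number of payments: n = 48.

48 payments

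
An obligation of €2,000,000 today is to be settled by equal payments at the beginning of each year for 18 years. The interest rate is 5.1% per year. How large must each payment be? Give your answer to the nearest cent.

Level annuity due; solve PV = PMT × [(1 − (1+r)^−n)/r] × (1+r) for PMT.
Periodic rate r = 0.051 per year.
With n = 18: PMT = 2,000,000 / ([(1 − (1+r)^−n)/r] × (1+r)) = €164,064.43

€164,064.43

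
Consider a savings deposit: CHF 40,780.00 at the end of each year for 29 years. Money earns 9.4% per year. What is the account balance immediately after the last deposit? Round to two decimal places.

CHF 5,438,652.37

This is an ordinary annuity: 29 deposits of CHF 40,780.00 at the end of each year.
Periodic rate r = 0.094 per year.
FV = PMT × [((1+r)^n − 1)/r] = 40,780 × [(1+r)^29 − 1] / r = CHF 5,438,652.37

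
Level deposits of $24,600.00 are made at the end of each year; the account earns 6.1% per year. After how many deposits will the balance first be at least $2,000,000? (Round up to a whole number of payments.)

Periodic rate r = 0.061 per year.
Ordinary annuity FV: 2,000,000 = 24,600 × [((1+r)^n − 1)/r].
(1+r)^n = 1 + 2,000,000 × r / 24,600, so n = ln(1 + 2,000,000·r/24,600) / ln(1+r) = 30.15.
Round up to a whole number of payments: n = 31.

31 payments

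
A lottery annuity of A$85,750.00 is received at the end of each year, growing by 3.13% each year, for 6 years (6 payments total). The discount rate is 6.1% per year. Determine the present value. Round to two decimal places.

Periodic rate r = 0.061 per year.
Growing ordinary annuity: PV = PMT₁ × [1 − ((1+g)/(1+r))^n] / (r − g) = 85,750 × [1 − ((1+0.0313)/(1+r))^6] / (r − 0.0313) = A$452,224.92.

A$452,224.92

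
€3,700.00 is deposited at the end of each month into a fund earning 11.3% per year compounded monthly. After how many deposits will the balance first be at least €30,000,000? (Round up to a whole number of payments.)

464 payments

Periodic rate r = 0.113/12 per month; n is counted in months.
Ordinary annuity FV: 30,000,000 = 3,700 × [((1+r)^n − 1)/r].
(1+r)^n = 1 + 30,000,000 × r / 3,700, so n = ln(1 + 30,000,000·r/3,700) / ln(1+r) = 463.94.
Round up to a whole number of payments: n = 464.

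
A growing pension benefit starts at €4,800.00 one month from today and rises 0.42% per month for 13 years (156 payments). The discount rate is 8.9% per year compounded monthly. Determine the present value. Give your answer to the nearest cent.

€586,152.21

Periodic rate r = 0.089/12 per month; n is counted in months.
Growing ordinary annuity: PV = PMT₁ × [1 − ((1+g)/(1+r))^n] / (r − g) = 4,800 × [1 − ((1+0.0042)/(1+r))^156] / (r − 0.0042) = €586,152.21.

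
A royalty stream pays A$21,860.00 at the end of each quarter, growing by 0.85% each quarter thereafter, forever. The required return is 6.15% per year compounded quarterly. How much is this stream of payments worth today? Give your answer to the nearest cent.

Periodic rate r = 0.0615/4 per quarter.
Growing perpetuity (Gordon): PV = PMT₁ / (r − g) = 21,860 / (r − 0.0085) = A$3,179,636.36.

A$3,179,636.36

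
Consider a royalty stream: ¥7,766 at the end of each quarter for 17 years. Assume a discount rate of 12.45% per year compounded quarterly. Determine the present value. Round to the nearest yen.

¥218,470

This is an ordinary annuity: 68 payments of ¥7,766 at the end of each quarter.
Periodic rate r = 0.1245/4 per quarter; n is counted in quarters.
PV = PMT × [(1 − (1+r)^−n)/r] = 7,766 × [1 − (1+r)^−68] / r = ¥218,470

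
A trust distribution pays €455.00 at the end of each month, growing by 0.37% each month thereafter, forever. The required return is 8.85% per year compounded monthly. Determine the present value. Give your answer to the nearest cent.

€123,809.52

Periodic rate r = 0.0885/12 per month.
Growing perpetuity (Gordon): PV = PMT₁ / (r − g) = 455 / (r − 0.0037) = €123,809.52.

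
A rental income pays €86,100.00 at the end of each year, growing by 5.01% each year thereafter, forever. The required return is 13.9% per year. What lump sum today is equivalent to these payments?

Periodic rate r = 0.139 per year.
Growing perpetuity (Gordon): PV = PMT₁ / (r − g) = 86,100 / (r − 0.0501) = €968,503.94.

€968,503.94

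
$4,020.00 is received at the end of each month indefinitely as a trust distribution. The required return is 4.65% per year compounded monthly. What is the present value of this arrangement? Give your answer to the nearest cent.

$1,037,419.35

Periodic rate r = 0.0465/12 per month.
Level perpetuity: PV = PMT / r = 4,020 / (0.0465/12) = $1,037,419.35.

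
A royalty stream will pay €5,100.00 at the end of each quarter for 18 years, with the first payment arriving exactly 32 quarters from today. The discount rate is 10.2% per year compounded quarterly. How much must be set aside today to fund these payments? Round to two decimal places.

€76,676.67

Ordinary annuity of 72 payments, first payment at period 32.
Periodic rate r = 0.102/4 per quarter; n is counted in quarters.
The ordinary-annuity PV formula values the stream one period before the first payment (period 31); discount that back 31 periods:
PV₀ = 5,100 × [1 − (1+r)^−72] / r × (1+r)^−31 = €76,676.67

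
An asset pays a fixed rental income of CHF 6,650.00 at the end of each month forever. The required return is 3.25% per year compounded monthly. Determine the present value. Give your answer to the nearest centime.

Periodic rate r = 0.0325/12 per month.
Level perpetuity: PV = PMT / r = 6,650 / (0.0325/12) = CHF 2,455,384.62.

CHF 2,455,384.62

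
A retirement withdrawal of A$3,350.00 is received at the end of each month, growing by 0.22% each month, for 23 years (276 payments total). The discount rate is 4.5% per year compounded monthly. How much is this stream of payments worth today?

A$750,465.86

Periodic rate r = 0.045/12 per month; n is counted in months.
Growing ordinary annuity: PV = PMT₁ × [1 − ((1+g)/(1+r))^n] / (r − g) = 3,350 × [1 − ((1+0.0022)/(1+r))^276] / (r − 0.0022) = A$750,465.86.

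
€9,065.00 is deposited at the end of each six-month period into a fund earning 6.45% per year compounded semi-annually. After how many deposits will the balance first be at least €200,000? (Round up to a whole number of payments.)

17 payments

Periodic rate r = 0.0645/2 per half-year; n is counted in half-years.
Ordinary annuity FV: 200,000 = 9,065 × [((1+r)^n − 1)/r].
(1+r)^n = 1 + 200,000 × r / 9,065, so n = ln(1 + 200,000·r/9,065) / ln(1+r) = 16.93.
Round up to a whole number of payments: n = 17.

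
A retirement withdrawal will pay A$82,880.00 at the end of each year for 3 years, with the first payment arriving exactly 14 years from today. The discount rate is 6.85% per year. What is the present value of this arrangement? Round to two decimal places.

Ordinary annuity of 3 payments, first payment at period 14.
Periodic rate r = 0.0685 per year.
The ordinary-annuity PV formula values the stream one period before the first payment (period 13); discount that back 13 periods:
PV₀ = 82,880 × [1 − (1+r)^−3] / r × (1+r)^−13 = A$92,169.74

A$92,169.74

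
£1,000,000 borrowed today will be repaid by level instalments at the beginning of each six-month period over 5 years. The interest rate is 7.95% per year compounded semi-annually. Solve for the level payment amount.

£118,429.96

Level annuity due; solve PV = PMT × [(1 − (1+r)^−n)/r] × (1+r) for PMT.
Periodic rate r = 0.0795/2 per half-year; n is counted in half-years.
With n = 10: PMT = 1,000,000 / ([(1 − (1+r)^−n)/r] × (1+r)) = £118,429.96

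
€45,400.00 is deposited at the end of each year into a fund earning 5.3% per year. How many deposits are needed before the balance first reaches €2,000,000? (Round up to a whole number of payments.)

24 payments

Periodic rate r = 0.053 per year.
Ordinary annuity FV: 2,000,000 = 45,400 × [((1+r)^n − 1)/r].
(1+r)^n = 1 + 2,000,000 × r / 45,400, so n = ln(1 + 2,000,000·r/45,400) / ln(1+r) = 23.32.
Round up to a whole number of payments: n = 24.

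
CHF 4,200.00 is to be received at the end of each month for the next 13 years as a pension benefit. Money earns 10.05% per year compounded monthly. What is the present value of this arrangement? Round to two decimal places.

This is an ordinary annuity: 156 payments of CHF 4,200.00 at the end of each month.
Periodic rate r = 0.1005/12 per month; n is counted in months.
PV = PMT × [(1 − (1+r)^−n)/r] = 4,200 × [1 − (1+r)^−156] / r = CHF 364,964.59

CHF 364,964.59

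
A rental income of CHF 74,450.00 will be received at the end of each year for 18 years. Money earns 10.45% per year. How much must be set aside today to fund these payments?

CHF 593,380.31

This is an ordinary annuity: 18 payments of CHF 74,450.00 at the end of each year.
Periodic rate r = 0.1045 per year.
PV = PMT × [(1 − (1+r)^−n)/r] = 74,450 × [1 − (1+r)^−18] / r = CHF 593,380.31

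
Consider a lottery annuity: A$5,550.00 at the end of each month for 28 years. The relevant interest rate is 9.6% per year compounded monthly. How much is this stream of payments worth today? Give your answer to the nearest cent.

A$646,055.95

This is an ordinary annuity: 336 payments of A$5,550.00 at the end of each month.
Periodic rate r = 0.096/12 per month; n is counted in months.
PV = PMT × [(1 − (1+r)^−n)/r] = 5,550 × [1 − (1+r)^−336] / r = A$646,055.95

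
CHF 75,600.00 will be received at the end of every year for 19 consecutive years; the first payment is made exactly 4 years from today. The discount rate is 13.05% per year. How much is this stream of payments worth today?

Ordinary annuity of 19 payments, first payment at period 4.
Periodic rate r = 0.1305 per year.
The ordinary-annuity PV formula values the stream one period before the first payment (period 3); discount that back 3 periods:
PV₀ = 75,600 × [1 − (1+r)^−19] / r × (1+r)^−3 = CHF 361,968.15

CHF 361,968.15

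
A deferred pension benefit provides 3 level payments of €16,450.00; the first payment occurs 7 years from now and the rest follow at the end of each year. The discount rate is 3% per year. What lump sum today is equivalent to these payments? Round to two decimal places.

€38,968.69

Ordinary annuity of 3 payments, first payment at period 7.
Periodic rate r = 0.03 per year.
The ordinary-annuity PV formula values the stream one period before the first payment (period 6); discount that back 6 periods:
PV₀ = 16,450 × [1 − (1+r)^−3] / r × (1+r)^−6 = €38,968.69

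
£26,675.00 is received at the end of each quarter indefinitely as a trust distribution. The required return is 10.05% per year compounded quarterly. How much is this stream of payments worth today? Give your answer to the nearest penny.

Periodic rate r = 0.1005/4 per quarter.
Level perpetuity: PV = PMT / r = 26,675 / (0.1005/4) = £1,061,691.54.

£1,061,691.54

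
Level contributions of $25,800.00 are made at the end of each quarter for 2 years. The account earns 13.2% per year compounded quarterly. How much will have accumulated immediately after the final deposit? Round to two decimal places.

This is an ordinary annuity: 8 deposits of $25,800.00 at the end of each quarter.
Periodic rate r = 0.132/4 per quarter; n is counted in quarters.
FV = PMT × [((1+r)^n − 1)/r] = 25,800 × [(1+r)^8 − 1] / r = $231,879.23

$231,879.23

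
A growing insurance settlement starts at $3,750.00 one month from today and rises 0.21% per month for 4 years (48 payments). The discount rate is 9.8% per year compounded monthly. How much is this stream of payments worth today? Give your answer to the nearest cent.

Periodic rate r = 0.098/12 per month; n is counted in months.
Growing ordinary annuity: PV = PMT₁ × [1 − ((1+g)/(1+r))^n] / (r − g) = 3,750 × [1 − ((1+0.0021)/(1+r))^48] / (r − 0.0021) = $155,473.87.

$155,473.87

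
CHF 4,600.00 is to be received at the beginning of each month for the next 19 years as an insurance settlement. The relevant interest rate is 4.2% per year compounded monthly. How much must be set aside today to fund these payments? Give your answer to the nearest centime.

CHF 724,257.86

This is an annuity due: 228 payments of CHF 4,600.00 at the beginning of each month.
Periodic rate r = 0.042/12 per month; n is counted in months.
PV = PMT × [(1 − (1+r)^−n)/r] × (1+r) = 4,600 × [1 − (1+r)^−228] / r × (1+r) = CHF 724,257.86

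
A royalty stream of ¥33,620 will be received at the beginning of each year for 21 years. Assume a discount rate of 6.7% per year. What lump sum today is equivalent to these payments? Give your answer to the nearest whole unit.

¥398,249

This is an annuity due: 21 payments of ¥33,620 at the beginning of each year.
Periodic rate r = 0.067 per year.
PV = PMT × [(1 − (1+r)^−n)/r] × (1+r) = 33,620 × [1 − (1+r)^−21] / r × (1+r) = ¥398,249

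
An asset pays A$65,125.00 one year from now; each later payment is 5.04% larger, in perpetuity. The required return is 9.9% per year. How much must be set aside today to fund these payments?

A$1,340,020.58

Periodic rate r = 0.099 per year.
Growing perpetuity (Gordon): PV = PMT₁ / (r − g) = 65,125 / (r − 0.0504) = A$1,340,020.58.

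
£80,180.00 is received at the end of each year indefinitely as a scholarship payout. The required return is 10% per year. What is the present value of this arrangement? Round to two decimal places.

Periodic rate r = 0.1 per year.
Level perpetuity: PV = PMT / r = 80,180 / (0.1) = £801,800.00.

£801,800.00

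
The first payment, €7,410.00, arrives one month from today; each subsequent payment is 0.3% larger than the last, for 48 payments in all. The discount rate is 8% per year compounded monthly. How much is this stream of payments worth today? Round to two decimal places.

€324,703.36

Periodic rate r = 0.08/12 per month; n is counted in months.
Growing ordinary annuity: PV = PMT₁ × [1 − ((1+g)/(1+r))^n] / (r − g) = 7,410 × [1 − ((1+0.003)/(1+r))^48] / (r − 0.003) = €324,703.36.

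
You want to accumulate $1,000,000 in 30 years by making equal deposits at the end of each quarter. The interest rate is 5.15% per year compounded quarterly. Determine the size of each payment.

Level ordinary annuity; solve FV = PMT × [((1+r)^n − 1)/r] for PMT.
Periodic rate r = 0.0515/4 per quarter; n is counted in quarters.
With n = 120: PMT = 1,000,000 / ([((1+r)^n − 1)/r]) = $3,535.18

$3,535.18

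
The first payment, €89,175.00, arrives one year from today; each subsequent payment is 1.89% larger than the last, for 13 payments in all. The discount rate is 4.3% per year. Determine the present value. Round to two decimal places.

€969,718.82

Periodic rate r = 0.043 per year.
Growing ordinary annuity: PV = PMT₁ × [1 − ((1+g)/(1+r))^n] / (r − g) = 89,175 × [1 − ((1+0.0189)/(1+r))^13] / (r − 0.0189) = €969,718.82.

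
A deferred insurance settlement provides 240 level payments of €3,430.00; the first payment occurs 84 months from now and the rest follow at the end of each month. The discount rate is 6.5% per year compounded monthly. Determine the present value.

€293,818.55

Ordinary annuity of 240 payments, first payment at period 84.
Periodic rate r = 0.065/12 per month; n is counted in months.
The ordinary-annuity PV formula values the stream one period before the first payment (period 83); discount that back 83 periods:
PV₀ = 3,430 × [1 − (1+r)^−240] / r × (1+r)^−83 = €293,818.55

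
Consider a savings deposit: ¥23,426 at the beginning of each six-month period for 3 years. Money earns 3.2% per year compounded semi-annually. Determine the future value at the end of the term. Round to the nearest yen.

This is an annuity due: 6 deposits of ¥23,426 at the beginning of each six-month period.
Periodic rate r = 0.032/2 per half-year; n is counted in half-years.
FV = PMT × [((1+r)^n − 1)/r] × (1+r) = 23,426 × [(1+r)^6 − 1] / r × (1+r) = ¥148,640

¥148,640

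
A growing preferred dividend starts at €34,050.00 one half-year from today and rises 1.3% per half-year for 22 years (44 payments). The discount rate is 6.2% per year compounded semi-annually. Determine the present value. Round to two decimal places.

€1,020,143.50

Periodic rate r = 0.062/2 per half-year; n is counted in half-years.
Growing ordinary annuity: PV = PMT₁ × [1 − ((1+g)/(1+r))^n] / (r − g) = 34,050 × [1 − ((1+0.013)/(1+r))^44] / (r − 0.013) = €1,020,143.50.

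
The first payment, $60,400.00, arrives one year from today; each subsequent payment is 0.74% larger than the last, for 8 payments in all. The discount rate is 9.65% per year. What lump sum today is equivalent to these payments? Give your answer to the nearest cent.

Periodic rate r = 0.0965 per year.
Growing ordinary annuity: PV = PMT₁ × [1 − ((1+g)/(1+r))^n] / (r − g) = 60,400 × [1 − ((1+0.0074)/(1+r))^8] / (r − 0.0074) = $333,773.34.

$333,773.34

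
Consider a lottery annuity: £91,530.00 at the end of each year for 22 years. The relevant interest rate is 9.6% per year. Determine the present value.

This is an ordinary annuity: 22 payments of £91,530.00 at the end of each year.
Periodic rate r = 0.096 per year.
PV = PMT × [(1 − (1+r)^−n)/r] = 91,530 × [1 − (1+r)^−22] / r = £826,537.96

£826,537.96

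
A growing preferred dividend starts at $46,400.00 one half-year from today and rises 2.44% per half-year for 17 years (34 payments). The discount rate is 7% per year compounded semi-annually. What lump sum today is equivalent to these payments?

$1,292,710.61

Periodic rate r = 0.07/2 per half-year; n is counted in half-years.
Growing ordinary annuity: PV = PMT₁ × [1 − ((1+g)/(1+r))^n] / (r − g) = 46,400 × [1 − ((1+0.0244)/(1+r))^34] / (r − 0.0244) = $1,292,710.61.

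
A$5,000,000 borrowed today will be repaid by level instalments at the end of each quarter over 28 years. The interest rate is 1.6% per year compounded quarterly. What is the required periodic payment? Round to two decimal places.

A$55,474.79

Level ordinary annuity; solve PV = PMT × [(1 − (1+r)^−n)/r] for PMT.
Periodic rate r = 0.016/4 per quarter; n is counted in quarters.
With n = 112: PMT = 5,000,000 / ([(1 − (1+r)^−n)/r]) = A$55,474.79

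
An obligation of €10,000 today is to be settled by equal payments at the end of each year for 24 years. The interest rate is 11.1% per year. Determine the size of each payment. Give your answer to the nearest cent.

€1,206.47

Level ordinary annuity; solve PV = PMT × [(1 − (1+r)^−n)/r] for PMT.
Periodic rate r = 0.111 per year.
With n = 24: PMT = 10,000 / ([(1 − (1+r)^−n)/r]) = €1,206.47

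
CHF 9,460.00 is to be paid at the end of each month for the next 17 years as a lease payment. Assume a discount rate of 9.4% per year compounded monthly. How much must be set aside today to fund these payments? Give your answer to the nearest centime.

This is an ordinary annuity: 204 payments of CHF 9,460.00 at the end of each month.
Periodic rate r = 0.094/12 per month; n is counted in months.
PV = PMT × [(1 − (1+r)^−n)/r] = 9,460 × [1 − (1+r)^−204] / r = CHF 961,823.27

CHF 961,823.27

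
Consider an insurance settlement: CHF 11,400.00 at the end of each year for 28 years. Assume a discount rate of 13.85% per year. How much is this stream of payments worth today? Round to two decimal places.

This is an ordinary annuity: 28 payments of CHF 11,400.00 at the end of each year.
Periodic rate r = 0.1385 per year.
PV = PMT × [(1 − (1+r)^−n)/r] = 11,400 × [1 − (1+r)^−28] / r = CHF 80,132.11

CHF 80,132.11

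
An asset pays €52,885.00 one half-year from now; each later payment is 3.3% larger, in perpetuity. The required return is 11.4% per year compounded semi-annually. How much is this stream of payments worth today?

Periodic rate r = 0.114/2 per half-year.
Growing perpetuity (Gordon): PV = PMT₁ / (r − g) = 52,885 / (r − 0.033) = €2,203,541.67.

€2,203,541.67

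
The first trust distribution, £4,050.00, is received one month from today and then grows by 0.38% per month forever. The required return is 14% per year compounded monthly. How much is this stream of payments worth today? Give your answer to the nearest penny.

Periodic rate r = 0.14/12 per month.
Growing perpetuity (Gordon): PV = PMT₁ / (r − g) = 4,050 / (r − 0.0038) = £514,830.51.

£514,830.51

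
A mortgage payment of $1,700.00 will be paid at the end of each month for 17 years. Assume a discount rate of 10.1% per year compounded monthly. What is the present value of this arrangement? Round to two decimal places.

This is an ordinary annuity: 204 payments of $1,700.00 at the end of each month.
Periodic rate r = 0.101/12 per month; n is counted in months.
PV = PMT × [(1 − (1+r)^−n)/r] = 1,700 × [1 − (1+r)^−204] / r = $165,442.12

$165,442.12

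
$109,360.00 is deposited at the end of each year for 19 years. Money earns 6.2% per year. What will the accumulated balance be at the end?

$3,767,498.02

This is an ordinary annuity: 19 deposits of $109,360.00 at the end of each year.
Periodic rate r = 0.062 per year.
FV = PMT × [((1+r)^n − 1)/r] = 109,360 × [(1+r)^19 − 1] / r = $3,767,498.02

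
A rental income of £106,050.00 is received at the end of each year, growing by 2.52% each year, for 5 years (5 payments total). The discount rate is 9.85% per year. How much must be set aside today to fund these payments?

£422,441.62

Periodic rate r = 0.0985 per year.
Growing ordinary annuity: PV = PMT₁ × [1 − ((1+g)/(1+r))^n] / (r − g) = 106,050 × [1 − ((1+0.0252)/(1+r))^5] / (r − 0.0252) = £422,441.62.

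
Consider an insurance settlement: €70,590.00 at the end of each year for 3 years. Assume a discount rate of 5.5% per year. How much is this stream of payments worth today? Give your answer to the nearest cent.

€190,447.12

This is an ordinary annuity: 3 payments of €70,590.00 at the end of each year.
Periodic rate r = 0.055 per year.
PV = PMT × [(1 − (1+r)^−n)/r] = 70,590 × [1 − (1+r)^−3] / r = €190,447.12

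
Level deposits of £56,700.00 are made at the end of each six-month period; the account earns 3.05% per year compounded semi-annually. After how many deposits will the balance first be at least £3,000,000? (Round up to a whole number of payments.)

40 payments

Periodic rate r = 0.0305/2 per half-year; n is counted in half-years.
Ordinary annuity FV: 3,000,000 = 56,700 × [((1+r)^n − 1)/r].
(1+r)^n = 1 + 3,000,000 × r / 56,700, so n = ln(1 + 3,000,000·r/56,700) / ln(1+r) = 39.09.
Round up to a whole number of payments: n = 40.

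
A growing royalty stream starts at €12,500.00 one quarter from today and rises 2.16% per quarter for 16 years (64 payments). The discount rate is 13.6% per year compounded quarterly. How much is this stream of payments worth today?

€542,317.12

Periodic rate r = 0.136/4 per quarter; n is counted in quarters.
Growing ordinary annuity: PV = PMT₁ × [1 − ((1+g)/(1+r))^n] / (r − g) = 12,500 × [1 − ((1+0.0216)/(1+r))^64] / (r − 0.0216) = €542,317.12.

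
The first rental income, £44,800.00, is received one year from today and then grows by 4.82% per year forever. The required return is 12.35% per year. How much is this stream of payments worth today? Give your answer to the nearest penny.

£594,953.52

Periodic rate r = 0.1235 per year.
Growing perpetuity (Gordon): PV = PMT₁ / (r − g) = 44,800 / (r − 0.0482) = £594,953.52.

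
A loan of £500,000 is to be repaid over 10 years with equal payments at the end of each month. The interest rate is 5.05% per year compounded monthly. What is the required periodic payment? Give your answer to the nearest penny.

Level ordinary annuity; solve PV = PMT × [(1 − (1+r)^−n)/r] for PMT.
Periodic rate r = 0.0505/12 per month; n is counted in months.
With n = 120: PMT = 500,000 / ([(1 − (1+r)^−n)/r]) = £5,315.50

£5,315.50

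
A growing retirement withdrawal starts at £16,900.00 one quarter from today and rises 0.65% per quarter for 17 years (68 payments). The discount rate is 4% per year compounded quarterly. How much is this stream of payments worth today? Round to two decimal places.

Periodic rate r = 0.04/4 per quarter; n is counted in quarters.
Growing ordinary annuity: PV = PMT₁ × [1 − ((1+g)/(1+r))^n] / (r − g) = 16,900 × [1 − ((1+0.0065)/(1+r))^68] / (r − 0.0065) = £1,015,260.39.

£1,015,260.39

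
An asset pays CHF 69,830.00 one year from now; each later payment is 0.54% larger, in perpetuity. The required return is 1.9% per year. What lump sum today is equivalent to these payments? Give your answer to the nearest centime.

Periodic rate r = 0.019 per year.
Growing perpetuity (Gordon): PV = PMT₁ / (r − g) = 69,830 / (r − 0.0054) = CHF 5,134,558.82.

CHF 5,134,558.82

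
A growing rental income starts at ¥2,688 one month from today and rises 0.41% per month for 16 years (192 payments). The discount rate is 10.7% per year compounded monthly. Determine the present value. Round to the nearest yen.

¥335,402

Periodic rate r = 0.107/12 per month; n is counted in months.
Growing ordinary annuity: PV = PMT₁ × [1 − ((1+g)/(1+r))^n] / (r − g) = 2,688 × [1 − ((1+0.0041)/(1+r))^192] / (r − 0.0041) = ¥335,402.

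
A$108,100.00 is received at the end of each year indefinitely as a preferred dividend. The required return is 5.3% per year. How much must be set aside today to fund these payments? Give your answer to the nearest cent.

Periodic rate r = 0.053 per year.
Level perpetuity: PV = PMT / r = 108,100 / (0.053) = A$2,039,622.64.

A$2,039,622.64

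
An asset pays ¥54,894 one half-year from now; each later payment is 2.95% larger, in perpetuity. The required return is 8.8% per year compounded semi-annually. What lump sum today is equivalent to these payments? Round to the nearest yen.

Periodic rate r = 0.088/2 per half-year.
Growing perpetuity (Gordon): PV = PMT₁ / (r − g) = 54,894 / (r − 0.0295) = ¥3,785,793.

¥3,785,793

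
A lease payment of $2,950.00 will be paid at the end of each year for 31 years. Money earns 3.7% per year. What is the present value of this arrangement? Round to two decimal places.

$53,878.64

This is an ordinary annuity: 31 payments of $2,950.00 at the end of each year.
Periodic rate r = 0.037 per year.
PV = PMT × [(1 − (1+r)^−n)/r] = 2,950 × [1 − (1+r)^−31] / r = $53,878.64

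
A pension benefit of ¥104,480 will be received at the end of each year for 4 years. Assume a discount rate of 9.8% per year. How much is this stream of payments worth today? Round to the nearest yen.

¥332,626

This is an ordinary annuity: 4 payments of ¥104,480 at the end of each year.
Periodic rate r = 0.098 per year.
PV = PMT × [(1 − (1+r)^−n)/r] = 104,480 × [1 − (1+r)^−4] / r = ¥332,626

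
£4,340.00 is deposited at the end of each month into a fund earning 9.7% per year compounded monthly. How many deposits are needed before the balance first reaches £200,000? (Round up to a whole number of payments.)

40 payments

Periodic rate r = 0.097/12 per month; n is counted in months.
Ordinary annuity FV: 200,000 = 4,340 × [((1+r)^n − 1)/r].
(1+r)^n = 1 + 200,000 × r / 4,340, so n = ln(1 + 200,000·r/4,340) / ln(1+r) = 39.33.
Round up to a whole number of payments: n = 40.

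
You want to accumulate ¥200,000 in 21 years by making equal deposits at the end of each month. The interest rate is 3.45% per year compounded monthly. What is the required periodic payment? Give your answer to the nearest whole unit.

Level ordinary annuity; solve FV = PMT × [((1+r)^n − 1)/r] for PMT.
Periodic rate r = 0.0345/12 per month; n is counted in months.
With n = 252: PMT = 200,000 / ([((1+r)^n − 1)/r]) = ¥542

¥542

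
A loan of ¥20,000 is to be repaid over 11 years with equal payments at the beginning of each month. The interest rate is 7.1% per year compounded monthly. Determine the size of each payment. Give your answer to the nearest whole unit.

¥217

Level annuity due; solve PV = PMT × [(1 − (1+r)^−n)/r] × (1+r) for PMT.
Periodic rate r = 0.071/12 per month; n is counted in months.
With n = 132: PMT = 20,000 / ([(1 − (1+r)^−n)/r] × (1+r)) = ¥217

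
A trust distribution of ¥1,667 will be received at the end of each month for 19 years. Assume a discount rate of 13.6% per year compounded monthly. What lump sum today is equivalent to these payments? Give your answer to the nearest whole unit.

This is an ordinary annuity: 228 payments of ¥1,667 at the end of each month.
Periodic rate r = 0.136/12 per month; n is counted in months.
PV = PMT × [(1 − (1+r)^−n)/r] = 1,667 × [1 − (1+r)^−228] / r = ¥135,825

¥135,825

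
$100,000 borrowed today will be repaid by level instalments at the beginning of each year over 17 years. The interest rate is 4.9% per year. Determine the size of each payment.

Level annuity due; solve PV = PMT × [(1 − (1+r)^−n)/r] × (1+r) for PMT.
Periodic rate r = 0.049 per year.
With n = 17: PMT = 100,000 / ([(1 − (1+r)^−n)/r] × (1+r)) = $8,392.55

$8,392.55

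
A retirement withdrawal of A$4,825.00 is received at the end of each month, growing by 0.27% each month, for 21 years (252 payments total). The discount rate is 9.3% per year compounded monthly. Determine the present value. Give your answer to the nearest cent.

Periodic rate r = 0.093/12 per month; n is counted in months.
Growing ordinary annuity: PV = PMT₁ × [1 − ((1+g)/(1+r))^n] / (r − g) = 4,825 × [1 − ((1+0.0027)/(1+r))^252] / (r − 0.0027) = A$686,047.53.

A$686,047.53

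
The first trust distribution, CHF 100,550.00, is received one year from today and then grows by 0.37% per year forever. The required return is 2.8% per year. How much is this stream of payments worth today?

CHF 4,137,860.08

Periodic rate r = 0.028 per year.
Growing perpetuity (Gordon): PV = PMT₁ / (r − g) = 100,550 / (r − 0.0037) = CHF 4,137,860.08.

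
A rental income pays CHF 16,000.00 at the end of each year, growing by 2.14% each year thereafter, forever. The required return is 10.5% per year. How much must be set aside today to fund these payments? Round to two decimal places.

Periodic rate r = 0.105 per year.
Growing perpetuity (Gordon): PV = PMT₁ / (r − g) = 16,000 / (r − 0.0214) = CHF 191,387.56.

CHF 191,387.56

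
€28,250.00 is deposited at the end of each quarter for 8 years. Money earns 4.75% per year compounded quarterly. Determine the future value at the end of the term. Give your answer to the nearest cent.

€1,091,972.19

This is an ordinary annuity: 32 deposits of €28,250.00 at the end of each quarter.
Periodic rate r = 0.0475/4 per quarter; n is counted in quarters.
FV = PMT × [((1+r)^n − 1)/r] = 28,250 × [(1+r)^32 − 1] / r = €1,091,972.19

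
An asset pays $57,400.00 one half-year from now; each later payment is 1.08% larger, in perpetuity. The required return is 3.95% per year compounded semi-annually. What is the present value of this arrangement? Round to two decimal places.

Periodic rate r = 0.0395/2 per half-year.
Growing perpetuity (Gordon): PV = PMT₁ / (r − g) = 57,400 / (r − 0.0108) = $6,413,407.82.

$6,413,407.82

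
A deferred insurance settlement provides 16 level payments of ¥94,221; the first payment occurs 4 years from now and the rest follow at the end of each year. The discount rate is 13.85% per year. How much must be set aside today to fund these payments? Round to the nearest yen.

Ordinary annuity of 16 payments, first payment at period 4.
Periodic rate r = 0.1385 per year.
The ordinary-annuity PV formula values the stream one period before the first payment (period 3); discount that back 3 periods:
PV₀ = 94,221 × [1 − (1+r)^−16] / r × (1+r)^−3 = ¥403,139

¥403,139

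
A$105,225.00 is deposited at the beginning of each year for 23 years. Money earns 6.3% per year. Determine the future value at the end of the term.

This is an annuity due: 23 deposits of A$105,225.00 at the beginning of each year.
Periodic rate r = 0.063 per year.
FV = PMT × [((1+r)^n − 1)/r] × (1+r) = 105,225 × [(1+r)^23 − 1] / r × (1+r) = A$5,461,839.54

A$5,461,839.54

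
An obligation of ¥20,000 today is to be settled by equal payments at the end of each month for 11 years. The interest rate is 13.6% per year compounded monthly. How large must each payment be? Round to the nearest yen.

Level ordinary annuity; solve PV = PMT × [(1 − (1+r)^−n)/r] for PMT.
Periodic rate r = 0.136/12 per month; n is counted in months.
With n = 132: PMT = 20,000 / ([(1 − (1+r)^−n)/r]) = ¥293

¥293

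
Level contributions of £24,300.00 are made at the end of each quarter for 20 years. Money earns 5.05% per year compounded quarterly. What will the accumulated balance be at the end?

This is an ordinary annuity: 80 deposits of £24,300.00 at the end of each quarter.
Periodic rate r = 0.0505/4 per quarter; n is counted in quarters.
FV = PMT × [((1+r)^n − 1)/r] = 24,300 × [(1+r)^80 − 1] / r = £3,326,543.55

£3,326,543.55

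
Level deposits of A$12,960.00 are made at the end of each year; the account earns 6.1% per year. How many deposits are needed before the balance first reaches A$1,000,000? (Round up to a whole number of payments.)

Periodic rate r = 0.061 per year.
Ordinary annuity FV: 1,000,000 = 12,960 × [((1+r)^n − 1)/r].
(1+r)^n = 1 + 1,000,000 × r / 12,960, so n = ln(1 + 1,000,000·r/12,960) / ln(1+r) = 29.41.
Round up to a whole number of payments: n = 30.

30 payments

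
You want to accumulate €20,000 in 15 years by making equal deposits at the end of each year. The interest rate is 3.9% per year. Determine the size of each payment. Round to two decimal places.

Level ordinary annuity; solve FV = PMT × [((1+r)^n − 1)/r] for PMT.
Periodic rate r = 0.039 per year.
With n = 15: PMT = 20,000 / ([((1+r)^n − 1)/r]) = €1,006.27

€1,006.27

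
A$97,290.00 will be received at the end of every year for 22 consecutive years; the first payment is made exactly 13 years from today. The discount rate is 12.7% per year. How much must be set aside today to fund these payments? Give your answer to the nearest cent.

Ordinary annuity of 22 payments, first payment at period 13.
Periodic rate r = 0.127 per year.
The ordinary-annuity PV formula values the stream one period before the first payment (period 12); discount that back 12 periods:
PV₀ = 97,290 × [1 − (1+r)^−22] / r × (1+r)^−12 = A$169,316.38

A$169,316.38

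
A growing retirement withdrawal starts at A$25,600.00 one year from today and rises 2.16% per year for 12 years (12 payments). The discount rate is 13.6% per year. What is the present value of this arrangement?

Periodic rate r = 0.136 per year.
Growing ordinary annuity: PV = PMT₁ × [1 − ((1+g)/(1+r))^n] / (r − g) = 25,600 × [1 − ((1+0.0216)/(1+r))^12] / (r − 0.0216) = A$161,166.10.

A$161,166.10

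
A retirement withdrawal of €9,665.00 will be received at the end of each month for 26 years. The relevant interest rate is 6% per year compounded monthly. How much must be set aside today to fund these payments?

This is an ordinary annuity: 312 payments of €9,665.00 at the end of each month.
Periodic rate r = 0.06/12 per month; n is counted in months.
PV = PMT × [(1 − (1+r)^−n)/r] = 9,665 × [1 − (1+r)^−312] / r = €1,525,225.01

€1,525,225.01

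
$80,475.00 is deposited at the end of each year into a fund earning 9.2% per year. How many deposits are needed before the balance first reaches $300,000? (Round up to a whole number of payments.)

Periodic rate r = 0.092 per year.
Ordinary annuity FV: 300,000 = 80,475 × [((1+r)^n − 1)/r].
(1+r)^n = 1 + 300,000 × r / 80,475, so n = ln(1 + 300,000·r/80,475) / ln(1+r) = 3.35.
Round up to a whole number of payments: n = 4.

4 payments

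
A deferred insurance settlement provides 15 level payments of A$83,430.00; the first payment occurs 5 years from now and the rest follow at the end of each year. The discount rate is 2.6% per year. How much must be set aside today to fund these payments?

Ordinary annuity of 15 payments, first payment at period 5.
Periodic rate r = 0.026 per year.
The ordinary-annuity PV formula values the stream one period before the first payment (period 4); discount that back 4 periods:
PV₀ = 83,430 × [1 − (1+r)^−15] / r × (1+r)^−4 = A$925,363.56

A$925,363.56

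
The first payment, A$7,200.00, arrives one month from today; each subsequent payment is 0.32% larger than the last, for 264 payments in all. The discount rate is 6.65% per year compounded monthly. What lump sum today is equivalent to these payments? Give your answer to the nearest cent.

Periodic rate r = 0.0665/12 per month; n is counted in months.
Growing ordinary annuity: PV = PMT₁ × [1 − ((1+g)/(1+r))^n] / (r − g) = 7,200 × [1 − ((1+0.0032)/(1+r))^264] / (r − 0.0032) = A$1,413,254.19.

A$1,413,254.19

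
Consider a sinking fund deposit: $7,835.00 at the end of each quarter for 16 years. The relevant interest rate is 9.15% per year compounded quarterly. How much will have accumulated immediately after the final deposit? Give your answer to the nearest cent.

This is an ordinary annuity: 64 deposits of $7,835.00 at the end of each quarter.
Periodic rate r = 0.0915/4 per quarter; n is counted in quarters.
FV = PMT × [((1+r)^n − 1)/r] = 7,835 × [(1+r)^64 − 1] / r = $1,114,024.96

$1,114,024.96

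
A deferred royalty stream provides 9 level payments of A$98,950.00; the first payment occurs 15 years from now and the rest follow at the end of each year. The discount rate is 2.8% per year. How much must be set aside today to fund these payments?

A$528,314.50

Ordinary annuity of 9 payments, first payment at period 15.
Periodic rate r = 0.028 per year.
The ordinary-annuity PV formula values the stream one period before the first payment (period 14); discount that back 14 periods:
PV₀ = 98,950 × [1 − (1+r)^−9] / r × (1+r)^−14 = A$528,314.50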